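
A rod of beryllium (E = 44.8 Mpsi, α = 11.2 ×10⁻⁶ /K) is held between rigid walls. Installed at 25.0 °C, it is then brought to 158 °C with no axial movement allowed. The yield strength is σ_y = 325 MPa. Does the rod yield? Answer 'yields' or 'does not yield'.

E = 44.8 Mpsi = 308.9 GPa.
ΔT = 133.0 K. Constrained thermal stress σ = E·α·ΔT = 308.9×10³ MPa × 11.2×10⁻⁶ × 133.0 = 460 MPa (compressive).
Compare to σ_y = 325 MPa: σ ≥ σ_y, so it yields.

yields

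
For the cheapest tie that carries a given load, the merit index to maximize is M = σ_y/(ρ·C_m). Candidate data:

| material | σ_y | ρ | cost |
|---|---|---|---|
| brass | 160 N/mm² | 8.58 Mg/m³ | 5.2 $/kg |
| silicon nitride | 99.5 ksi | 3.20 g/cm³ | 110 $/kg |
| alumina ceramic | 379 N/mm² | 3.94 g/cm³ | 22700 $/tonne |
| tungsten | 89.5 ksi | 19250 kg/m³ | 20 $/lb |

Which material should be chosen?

alumina ceramic

In SI units:
  brass: σ_y = 160.0 MPa, ρ = 8580 kg/m³, cost = 5.200 $/kg
  silicon nitride: σ_y = 686.0 MPa, ρ = 3200 kg/m³, cost = 110.0 $/kg
  alumina ceramic: σ_y = 379.0 MPa, ρ = 3940 kg/m³, cost = 22.70 $/kg
  tungsten: σ_y = 617.1 MPa, ρ = 19250 kg/m³, cost = 44.09 $/kg
  alumina ceramic: M = 4.24 kN·m per $
  brass: M = 3.59 kN·m per $
  silicon nitride: M = 1.95 kN·m per $
  tungsten: M = 0.727 kN·m per $
Alumina ceramic has the largest M.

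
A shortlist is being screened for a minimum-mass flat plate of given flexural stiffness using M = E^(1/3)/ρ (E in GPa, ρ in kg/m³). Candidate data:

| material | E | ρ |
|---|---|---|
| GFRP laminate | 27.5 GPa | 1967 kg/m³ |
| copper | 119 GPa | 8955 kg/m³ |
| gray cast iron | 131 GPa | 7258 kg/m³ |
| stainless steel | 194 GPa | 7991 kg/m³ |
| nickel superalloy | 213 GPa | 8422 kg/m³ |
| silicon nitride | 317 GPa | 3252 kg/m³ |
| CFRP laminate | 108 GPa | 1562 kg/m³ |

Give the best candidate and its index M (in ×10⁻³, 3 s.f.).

Computing M directly (units already consistent):
  CFRP laminate: M = 3.05×10⁻³
  silicon nitride: M = 2.10×10⁻³
  GFRP laminate: M = 1.53×10⁻³
  stainless steel: M = 0.724×10⁻³
  nickel superalloy: M = 0.709×10⁻³
  gray cast iron: M = 0.700×10⁻³
  copper: M = 0.549×10⁻³
Highest index: CFRP laminate.

CFRP laminate, M = 3.05×10⁻³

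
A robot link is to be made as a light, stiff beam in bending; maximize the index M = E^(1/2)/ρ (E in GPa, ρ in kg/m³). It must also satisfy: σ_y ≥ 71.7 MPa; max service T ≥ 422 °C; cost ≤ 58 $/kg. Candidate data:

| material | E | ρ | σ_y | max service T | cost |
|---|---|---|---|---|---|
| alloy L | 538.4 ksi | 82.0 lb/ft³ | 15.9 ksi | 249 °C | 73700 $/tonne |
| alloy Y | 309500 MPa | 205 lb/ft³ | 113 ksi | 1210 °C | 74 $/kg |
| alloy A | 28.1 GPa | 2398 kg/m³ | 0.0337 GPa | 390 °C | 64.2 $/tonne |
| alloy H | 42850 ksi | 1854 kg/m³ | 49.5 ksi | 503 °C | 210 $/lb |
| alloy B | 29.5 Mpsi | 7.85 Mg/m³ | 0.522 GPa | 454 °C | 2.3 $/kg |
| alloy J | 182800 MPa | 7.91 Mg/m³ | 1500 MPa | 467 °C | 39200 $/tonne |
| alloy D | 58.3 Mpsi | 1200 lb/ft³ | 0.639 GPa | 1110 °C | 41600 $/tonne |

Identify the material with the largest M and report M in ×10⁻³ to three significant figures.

alloy B, M = 1.82×10⁻³

Screen on constraints: σ_y ≥ 71.7 MPa; max service T ≥ 422 °C; cost ≤ 58 $/kg. Survivors: alloy B, alloy J, alloy D.
Convert each candidate to consistent units, then evaluate M:
  alloy B: E = 203.4 GPa, ρ = 7850 kg/m³
  alloy J: E = 182.8 GPa, ρ = 7910 kg/m³
  alloy D: E = 402.0 GPa, ρ = 19220 kg/m³
  alloy B: M = 1.82×10⁻³
  alloy J: M = 1.71×10⁻³
  alloy D: M = 1.04×10⁻³
Alloy B ranks first.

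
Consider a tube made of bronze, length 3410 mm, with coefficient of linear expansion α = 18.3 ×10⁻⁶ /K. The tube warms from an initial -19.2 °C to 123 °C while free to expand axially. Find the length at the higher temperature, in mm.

3418.9 mm

ΔT = 123 − (-19.2) = 142.2 K.
ΔL = α·L₀·ΔT = 18.3×10⁻⁶ × 3410 mm × 142.2 K = 8.87 mm.
L = L₀ + ΔL = 3410 + 8.87 = 3418.9 mm.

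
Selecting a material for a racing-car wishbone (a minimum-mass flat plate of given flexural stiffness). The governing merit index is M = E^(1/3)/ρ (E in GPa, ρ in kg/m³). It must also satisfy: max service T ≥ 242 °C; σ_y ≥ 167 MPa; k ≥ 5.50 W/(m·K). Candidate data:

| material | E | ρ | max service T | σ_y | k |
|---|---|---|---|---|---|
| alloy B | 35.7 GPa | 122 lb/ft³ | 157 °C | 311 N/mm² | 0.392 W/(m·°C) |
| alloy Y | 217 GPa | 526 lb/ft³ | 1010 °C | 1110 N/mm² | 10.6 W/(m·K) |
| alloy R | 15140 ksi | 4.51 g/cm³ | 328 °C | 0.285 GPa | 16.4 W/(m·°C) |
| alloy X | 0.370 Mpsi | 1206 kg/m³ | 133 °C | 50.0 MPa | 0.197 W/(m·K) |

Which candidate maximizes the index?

alloy R

Screen on constraints: max service T ≥ 242 °C; σ_y ≥ 167 MPa; k ≥ 5.50 W/(m·K). Survivors: alloy Y, alloy R.
Normalizing units and computing the index:
  alloy Y: E = 217.0 GPa, ρ = 8426 kg/m³
  alloy R: E = 104.4 GPa, ρ = 4510 kg/m³
  alloy R: M = 1.04×10⁻³
  alloy Y: M = 0.713×10⁻³
Highest index: alloy R.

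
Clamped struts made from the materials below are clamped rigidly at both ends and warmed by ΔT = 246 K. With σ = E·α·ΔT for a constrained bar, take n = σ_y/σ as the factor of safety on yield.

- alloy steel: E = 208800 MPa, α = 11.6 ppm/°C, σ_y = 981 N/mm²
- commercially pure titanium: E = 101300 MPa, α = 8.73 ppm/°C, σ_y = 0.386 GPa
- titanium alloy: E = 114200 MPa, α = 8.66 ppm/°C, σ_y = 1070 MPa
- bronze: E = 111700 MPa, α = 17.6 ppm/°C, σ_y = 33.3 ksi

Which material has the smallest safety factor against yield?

Converting E to GPa, α to ×10⁻⁶/K, σ_y to MPa, then σ and n for each:
  alloy steel: E = 208.8, α = 11.6, σ_y = 981.0 → σ = 596 MPa, n = 1.65
  commercially pure titanium: E = 101.3, α = 8.73, σ_y = 386.0 → σ = 218 MPa, n = 1.77
  titanium alloy: E = 114.2, α = 8.66, σ_y = 1070 → σ = 243 MPa, n = 4.40
  bronze: E = 111.7, α = 17.6, σ_y = 229.6 → σ = 484 MPa, n = 0.475
The minimum is bronze at n = 0.475.

bronze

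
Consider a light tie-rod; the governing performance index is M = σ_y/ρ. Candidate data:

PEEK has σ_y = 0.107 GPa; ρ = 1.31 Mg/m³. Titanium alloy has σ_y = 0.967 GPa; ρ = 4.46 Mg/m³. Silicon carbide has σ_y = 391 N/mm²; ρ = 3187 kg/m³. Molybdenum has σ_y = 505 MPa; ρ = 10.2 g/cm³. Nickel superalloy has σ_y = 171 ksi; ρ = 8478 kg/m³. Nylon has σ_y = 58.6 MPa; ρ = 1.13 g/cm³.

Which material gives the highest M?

Convert each candidate to consistent units, then evaluate M:
  PEEK: σ_y = 107.0 MPa, ρ = 1310 kg/m³
  titanium alloy: σ_y = 967.0 MPa, ρ = 4460 kg/m³
  silicon carbide: σ_y = 391.0 MPa, ρ = 3187 kg/m³
  molybdenum: σ_y = 505.0 MPa, ρ = 10200 kg/m³
  nickel superalloy: σ_y = 1179 MPa, ρ = 8478 kg/m³
  nylon: σ_y = 58.60 MPa, ρ = 1130 kg/m³
  titanium alloy: M = 217 kN·m/kg
  nickel superalloy: M = 139 kN·m/kg
  silicon carbide: M = 123 kN·m/kg
  PEEK: M = 81.7 kN·m/kg
  nylon: M = 51.9 kN·m/kg
  molybdenum: M = 49.5 kN·m/kg
Titanium alloy ranks first.

titanium alloy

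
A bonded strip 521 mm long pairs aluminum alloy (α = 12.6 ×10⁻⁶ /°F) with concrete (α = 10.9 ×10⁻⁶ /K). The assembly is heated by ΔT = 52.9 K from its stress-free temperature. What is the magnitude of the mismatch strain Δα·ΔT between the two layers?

6.23×10⁻⁴

aluminum alloy: α = 12.6×10⁻⁶/°F × 9/5 = 22.7×10⁻⁶/K.
Δα = |22.7 − 10.9|×10⁻⁶/K = 11.8×10⁻⁶/K.
Mismatch strain = Δα·ΔT = 11.8×10⁻⁶ × 52.9 = 6.23×10⁻⁴.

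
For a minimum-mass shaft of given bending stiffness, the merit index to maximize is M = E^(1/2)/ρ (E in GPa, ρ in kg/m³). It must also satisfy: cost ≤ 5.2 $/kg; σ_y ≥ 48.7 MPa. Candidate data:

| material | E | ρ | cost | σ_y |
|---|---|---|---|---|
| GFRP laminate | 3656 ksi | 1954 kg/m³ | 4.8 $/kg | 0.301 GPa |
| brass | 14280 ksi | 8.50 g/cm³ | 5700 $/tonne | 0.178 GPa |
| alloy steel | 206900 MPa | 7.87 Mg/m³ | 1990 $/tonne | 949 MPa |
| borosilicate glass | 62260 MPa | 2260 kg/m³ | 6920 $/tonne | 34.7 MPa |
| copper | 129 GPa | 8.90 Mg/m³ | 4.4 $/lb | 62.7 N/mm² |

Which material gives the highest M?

Screen on constraints: cost ≤ 5.2 $/kg; σ_y ≥ 48.7 MPa. Survivors: GFRP laminate, alloy steel.
Normalizing units and computing the index:
  GFRP laminate: E = 25.21 GPa, ρ = 1954 kg/m³
  alloy steel: E = 206.9 GPa, ρ = 7870 kg/m³
  GFRP laminate: M = 2.57×10⁻³
  alloy steel: M = 1.83×10⁻³
The maximum is for GFRP laminate.

GFRP laminate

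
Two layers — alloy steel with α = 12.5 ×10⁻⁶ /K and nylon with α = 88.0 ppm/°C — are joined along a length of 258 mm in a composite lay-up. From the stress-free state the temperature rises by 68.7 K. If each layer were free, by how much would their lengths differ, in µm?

1340 µm

Δα = |12.5 − 88.0|×10⁻⁶/K = 75.5×10⁻⁶/K.
ΔL_mismatch = Δα·L·ΔT = 75.5×10⁻⁶ × 258.0 mm × 68.7 K = 1340 µm.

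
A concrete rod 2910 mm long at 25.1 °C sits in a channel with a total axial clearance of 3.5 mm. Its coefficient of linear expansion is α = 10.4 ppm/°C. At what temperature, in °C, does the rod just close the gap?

α·L₀·ΔT = 3.5 mm ⇒ ΔT = 3.5 / (10.4×10⁻⁶ × 2910.0) = 115.6 K.
T = 25.1 + 115.6 = 140.7 °C.

141 °C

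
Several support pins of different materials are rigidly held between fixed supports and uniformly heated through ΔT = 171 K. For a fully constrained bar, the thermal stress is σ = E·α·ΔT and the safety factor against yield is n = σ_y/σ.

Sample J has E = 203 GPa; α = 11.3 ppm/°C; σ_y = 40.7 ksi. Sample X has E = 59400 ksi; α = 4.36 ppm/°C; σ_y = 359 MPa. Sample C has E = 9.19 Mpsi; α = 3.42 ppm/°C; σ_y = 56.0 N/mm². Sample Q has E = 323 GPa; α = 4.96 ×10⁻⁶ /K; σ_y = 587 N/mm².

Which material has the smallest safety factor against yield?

sample J

Converting E to GPa, α to ×10⁻⁶/K, σ_y to MPa, then σ and n for each:
  sample J: E = 203.0, α = 11.3, σ_y = 280.6 → σ = 392 MPa, n = 0.715
  sample X: E = 409.5, α = 4.36, σ_y = 359.0 → σ = 305 MPa, n = 1.18
  sample C: E = 63.36, α = 3.42, σ_y = 56.00 → σ = 37.1 MPa, n = 1.51
  sample Q: E = 323.0, α = 4.96, σ_y = 587.0 → σ = 274 MPa, n = 2.14
Sample J has the lowest safety factor, n = 0.715.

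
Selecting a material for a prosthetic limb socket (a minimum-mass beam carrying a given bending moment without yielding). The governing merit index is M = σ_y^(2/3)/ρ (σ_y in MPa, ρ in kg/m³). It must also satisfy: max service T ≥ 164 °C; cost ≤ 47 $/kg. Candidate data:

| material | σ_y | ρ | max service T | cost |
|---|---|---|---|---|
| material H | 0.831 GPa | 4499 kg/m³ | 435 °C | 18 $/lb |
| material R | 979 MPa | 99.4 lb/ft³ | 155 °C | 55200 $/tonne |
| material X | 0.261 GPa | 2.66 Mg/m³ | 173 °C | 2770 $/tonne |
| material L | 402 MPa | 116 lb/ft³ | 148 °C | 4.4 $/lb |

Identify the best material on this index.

Screen on constraints: max service T ≥ 164 °C; cost ≤ 47 $/kg. Survivors: material H, material X.
Normalizing units and computing the index:
  material H: σ_y = 831.0 MPa, ρ = 4499 kg/m³
  material X: σ_y = 261.0 MPa, ρ = 2660 kg/m³
  material H: M = 19.6×10⁻³
  material X: M = 15.4×10⁻³
The maximum is for material H.

material H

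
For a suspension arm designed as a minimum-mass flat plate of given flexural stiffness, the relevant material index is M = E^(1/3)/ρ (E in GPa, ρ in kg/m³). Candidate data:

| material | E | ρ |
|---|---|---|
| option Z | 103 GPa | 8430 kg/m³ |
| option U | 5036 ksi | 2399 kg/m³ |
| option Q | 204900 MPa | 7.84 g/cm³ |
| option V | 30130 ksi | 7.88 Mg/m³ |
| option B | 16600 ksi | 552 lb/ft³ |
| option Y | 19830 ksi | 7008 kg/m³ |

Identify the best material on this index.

Putting every candidate on a common basis:
  option Z: E = 103.0 GPa, ρ = 8430 kg/m³
  option U: E = 34.72 GPa, ρ = 2399 kg/m³
  option Q: E = 204.9 GPa, ρ = 7840 kg/m³
  option V: E = 207.7 GPa, ρ = 7880 kg/m³
  option B: E = 114.5 GPa, ρ = 8842 kg/m³
  option Y: E = 136.7 GPa, ρ = 7008 kg/m³
  option U: M = 1.36×10⁻³
  option Q: M = 0.752×10⁻³
  option V: M = 0.752×10⁻³
  option Y: M = 0.735×10⁻³
  option Z: M = 0.556×10⁻³
  option B: M = 0.549×10⁻³
Option U has the largest M.

option U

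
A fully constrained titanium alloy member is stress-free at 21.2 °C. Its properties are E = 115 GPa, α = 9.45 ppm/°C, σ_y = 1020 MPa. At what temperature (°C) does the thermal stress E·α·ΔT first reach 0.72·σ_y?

E·α·ΔT = 734.4 MPa ⇒ ΔT = 734.4 / (115.0×10³ × 9.45×10⁻⁶) = 675.8 K.
T = 21.2 + 675.8 = 697.0 °C.

697 °C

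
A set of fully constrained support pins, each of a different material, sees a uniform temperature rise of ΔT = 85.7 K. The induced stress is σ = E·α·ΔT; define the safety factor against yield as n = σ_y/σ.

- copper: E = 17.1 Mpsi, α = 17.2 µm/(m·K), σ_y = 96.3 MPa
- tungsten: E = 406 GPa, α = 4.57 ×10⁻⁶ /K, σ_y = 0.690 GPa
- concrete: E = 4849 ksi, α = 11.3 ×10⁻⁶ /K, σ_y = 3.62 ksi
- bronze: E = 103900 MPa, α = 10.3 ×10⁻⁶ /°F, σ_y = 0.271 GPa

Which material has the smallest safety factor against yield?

Per material, after unit conversion:
  copper: E = 117.9, α = 17.2, σ_y = 96.30 → σ = 174 MPa, n = 0.554
  tungsten: E = 406.0, α = 4.57, σ_y = 690.0 → σ = 159 MPa, n = 4.34
  concrete: E = 33.43, α = 11.3, σ_y = 24.96 → σ = 32.4 MPa, n = 0.771
  bronze: E = 103.9, α = 18.5, σ_y = 271.0 → σ = 165 MPa, n = 1.64
Smallest n: copper with n = 0.554.

copper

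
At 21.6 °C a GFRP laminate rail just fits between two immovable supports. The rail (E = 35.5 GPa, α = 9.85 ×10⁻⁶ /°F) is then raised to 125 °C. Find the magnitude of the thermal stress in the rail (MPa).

α = 9.85×10⁻⁶/°F × 9/5 = 17.7×10⁻⁶/K.
ΔT = 103.4 K. Constrained thermal stress σ = E·α·ΔT = 35.50×10³ MPa × 17.7×10⁻⁶ × 103.4 = 65.1 MPa (compressive).

65.1 MPa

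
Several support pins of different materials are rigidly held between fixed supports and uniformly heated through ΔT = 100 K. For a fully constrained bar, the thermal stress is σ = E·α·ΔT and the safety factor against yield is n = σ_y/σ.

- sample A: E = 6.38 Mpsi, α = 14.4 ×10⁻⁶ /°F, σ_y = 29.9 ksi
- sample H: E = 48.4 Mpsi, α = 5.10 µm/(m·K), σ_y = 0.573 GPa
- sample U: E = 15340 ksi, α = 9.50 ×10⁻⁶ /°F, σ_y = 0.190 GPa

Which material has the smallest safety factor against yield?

Converting E to GPa, α to ×10⁻⁶/K, σ_y to MPa, then σ and n for each:
  sample A: E = 43.99, α = 25.9, σ_y = 206.2 → σ = 114 MPa, n = 1.81
  sample H: E = 333.7, α = 5.10, σ_y = 573.0 → σ = 170 MPa, n = 3.37
  sample U: E = 105.8, α = 17.1, σ_y = 190.0 → σ = 181 MPa, n = 1.05
Smallest n: sample U with n = 1.05.

sample U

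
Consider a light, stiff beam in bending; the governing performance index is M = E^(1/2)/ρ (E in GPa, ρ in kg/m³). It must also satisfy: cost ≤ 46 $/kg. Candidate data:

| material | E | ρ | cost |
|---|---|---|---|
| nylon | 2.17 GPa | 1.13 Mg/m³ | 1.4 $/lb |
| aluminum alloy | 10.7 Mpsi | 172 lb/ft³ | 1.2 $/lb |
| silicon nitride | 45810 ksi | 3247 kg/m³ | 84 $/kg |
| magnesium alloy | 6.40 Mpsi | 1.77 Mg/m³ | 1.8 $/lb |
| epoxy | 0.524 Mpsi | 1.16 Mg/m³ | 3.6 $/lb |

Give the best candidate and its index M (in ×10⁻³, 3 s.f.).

magnesium alloy, M = 3.75×10⁻³

Screen on constraints: cost ≤ 46 $/kg. Survivors: nylon, aluminum alloy, magnesium alloy, epoxy.
Convert each candidate to consistent units, then evaluate M:
  nylon: E = 2.170 GPa, ρ = 1130 kg/m³
  aluminum alloy: E = 73.77 GPa, ρ = 2755 kg/m³
  magnesium alloy: E = 44.13 GPa, ρ = 1770 kg/m³
  epoxy: E = 3.613 GPa, ρ = 1160 kg/m³
  magnesium alloy: M = 3.75×10⁻³
  aluminum alloy: M = 3.12×10⁻³
  epoxy: M = 1.64×10⁻³
  nylon: M = 1.30×10⁻³
Highest index: magnesium alloy.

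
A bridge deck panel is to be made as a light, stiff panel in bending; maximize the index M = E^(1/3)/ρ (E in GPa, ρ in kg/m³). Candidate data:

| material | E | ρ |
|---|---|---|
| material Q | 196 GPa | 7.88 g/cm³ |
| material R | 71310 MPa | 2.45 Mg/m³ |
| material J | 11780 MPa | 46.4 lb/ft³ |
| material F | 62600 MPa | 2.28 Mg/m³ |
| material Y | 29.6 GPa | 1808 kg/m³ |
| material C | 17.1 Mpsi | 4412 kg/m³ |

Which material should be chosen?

material J

Putting every candidate on a common basis:
  material Q: E = 196.0 GPa, ρ = 7880 kg/m³
  material R: E = 71.31 GPa, ρ = 2450 kg/m³
  material J: E = 11.78 GPa, ρ = 743.3 kg/m³
  material F: E = 62.60 GPa, ρ = 2280 kg/m³
  material Y: E = 29.60 GPa, ρ = 1808 kg/m³
  material C: E = 117.9 GPa, ρ = 4412 kg/m³
  material J: M = 3.06×10⁻³
  material F: M = 1.74×10⁻³
  material Y: M = 1.71×10⁻³
  material R: M = 1.69×10⁻³
  material C: M = 1.11×10⁻³
  material Q: M = 0.737×10⁻³
Highest index: material J.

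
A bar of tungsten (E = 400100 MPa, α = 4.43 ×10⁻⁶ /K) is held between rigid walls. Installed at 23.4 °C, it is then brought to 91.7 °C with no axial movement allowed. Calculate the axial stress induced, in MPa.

E = 400100 MPa = 400.1 GPa.
ΔT = 68.30 K. Constrained thermal stress σ = E·α·ΔT = 400.1×10³ MPa × 4.43×10⁻⁶ × 68.30 = 121 MPa (compressive).

121 MPa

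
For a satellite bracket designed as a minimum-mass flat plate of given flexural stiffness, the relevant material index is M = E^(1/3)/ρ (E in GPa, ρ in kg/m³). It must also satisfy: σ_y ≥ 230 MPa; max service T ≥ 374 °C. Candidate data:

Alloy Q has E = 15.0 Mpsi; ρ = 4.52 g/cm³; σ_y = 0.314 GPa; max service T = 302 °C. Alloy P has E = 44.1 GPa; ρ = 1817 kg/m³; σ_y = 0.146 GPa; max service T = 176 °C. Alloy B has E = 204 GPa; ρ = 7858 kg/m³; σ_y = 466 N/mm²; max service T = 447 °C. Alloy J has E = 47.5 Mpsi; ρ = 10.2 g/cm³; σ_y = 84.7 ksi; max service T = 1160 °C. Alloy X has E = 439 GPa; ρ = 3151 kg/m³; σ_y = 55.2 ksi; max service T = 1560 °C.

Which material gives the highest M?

alloy X

Screen on constraints: σ_y ≥ 230 MPa; max service T ≥ 374 °C. Survivors: alloy B, alloy J, alloy X.
After converting to SI:
  alloy B: E = 204.0 GPa, ρ = 7858 kg/m³
  alloy J: E = 327.5 GPa, ρ = 10200 kg/m³
  alloy X: E = 439.0 GPa, ρ = 3151 kg/m³
  alloy X: M = 2.41×10⁻³
  alloy B: M = 0.749×10⁻³
  alloy J: M = 0.676×10⁻³
The maximum is for alloy X.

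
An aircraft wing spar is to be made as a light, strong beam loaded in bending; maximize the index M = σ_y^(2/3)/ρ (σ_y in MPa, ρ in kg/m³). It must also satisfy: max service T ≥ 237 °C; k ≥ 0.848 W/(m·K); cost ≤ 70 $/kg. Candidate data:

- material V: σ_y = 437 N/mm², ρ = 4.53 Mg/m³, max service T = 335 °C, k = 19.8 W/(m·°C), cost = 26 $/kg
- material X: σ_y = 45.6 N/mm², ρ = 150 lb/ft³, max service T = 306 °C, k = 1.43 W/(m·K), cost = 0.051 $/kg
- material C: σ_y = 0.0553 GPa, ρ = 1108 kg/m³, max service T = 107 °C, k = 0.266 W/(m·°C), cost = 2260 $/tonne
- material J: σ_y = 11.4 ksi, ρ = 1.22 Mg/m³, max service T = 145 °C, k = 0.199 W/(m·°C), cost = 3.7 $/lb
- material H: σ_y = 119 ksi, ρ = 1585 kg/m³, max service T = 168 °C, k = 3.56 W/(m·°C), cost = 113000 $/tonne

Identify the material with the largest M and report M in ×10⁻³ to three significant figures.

Screen on constraints: max service T ≥ 237 °C; k ≥ 0.848 W/(m·K); cost ≤ 70 $/kg. Survivors: material V, material X.
Convert each candidate to consistent units, then evaluate M:
  material V: σ_y = 437.0 MPa, ρ = 4530 kg/m³
  material X: σ_y = 45.60 MPa, ρ = 2403 kg/m³
  material V: M = 12.7×10⁻³
  material X: M = 5.31×10⁻³
The maximum is for material V.

material V, M = 12.7×10⁻³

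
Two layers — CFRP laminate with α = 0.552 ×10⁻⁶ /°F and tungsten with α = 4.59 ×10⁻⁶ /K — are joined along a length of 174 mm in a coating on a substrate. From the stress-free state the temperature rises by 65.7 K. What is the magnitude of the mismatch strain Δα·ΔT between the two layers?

CFRP laminate: α = 0.552×10⁻⁶/°F × 9/5 = 0.994×10⁻⁶/K.
Δα = |0.994 − 4.59|×10⁻⁶/K = 3.60×10⁻⁶/K.
Mismatch strain = Δα·ΔT = 3.60×10⁻⁶ × 65.7 = 2.36×10⁻⁴.

2.36×10⁻⁴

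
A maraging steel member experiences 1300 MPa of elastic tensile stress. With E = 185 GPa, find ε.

ε = σ/E = 1300 / 185000 = 7.03×10⁻³.

7.03×10⁻³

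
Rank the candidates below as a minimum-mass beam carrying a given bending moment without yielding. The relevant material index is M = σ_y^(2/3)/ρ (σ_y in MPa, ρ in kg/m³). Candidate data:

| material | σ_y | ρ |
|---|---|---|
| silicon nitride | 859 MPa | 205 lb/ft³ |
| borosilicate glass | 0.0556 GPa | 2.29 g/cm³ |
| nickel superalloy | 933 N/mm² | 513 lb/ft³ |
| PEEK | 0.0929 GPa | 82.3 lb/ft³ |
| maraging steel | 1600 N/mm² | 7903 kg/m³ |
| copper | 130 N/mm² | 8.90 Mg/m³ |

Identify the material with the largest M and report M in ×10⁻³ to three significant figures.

silicon nitride, M = 27.5×10⁻³

Normalizing units and computing the index:
  silicon nitride: σ_y = 859.0 MPa, ρ = 3284 kg/m³
  borosilicate glass: σ_y = 55.60 MPa, ρ = 2290 kg/m³
  nickel superalloy: σ_y = 933.0 MPa, ρ = 8217 kg/m³
  PEEK: σ_y = 92.90 MPa, ρ = 1318 kg/m³
  maraging steel: σ_y = 1600 MPa, ρ = 7903 kg/m³
  copper: σ_y = 130.0 MPa, ρ = 8900 kg/m³
  silicon nitride: M = 27.5×10⁻³
  maraging steel: M = 17.3×10⁻³
  PEEK: M = 15.6×10⁻³
  nickel superalloy: M = 11.6×10⁻³
  borosilicate glass: M = 6.36×10⁻³
  copper: M = 2.88×10⁻³
Highest index: silicon nitride.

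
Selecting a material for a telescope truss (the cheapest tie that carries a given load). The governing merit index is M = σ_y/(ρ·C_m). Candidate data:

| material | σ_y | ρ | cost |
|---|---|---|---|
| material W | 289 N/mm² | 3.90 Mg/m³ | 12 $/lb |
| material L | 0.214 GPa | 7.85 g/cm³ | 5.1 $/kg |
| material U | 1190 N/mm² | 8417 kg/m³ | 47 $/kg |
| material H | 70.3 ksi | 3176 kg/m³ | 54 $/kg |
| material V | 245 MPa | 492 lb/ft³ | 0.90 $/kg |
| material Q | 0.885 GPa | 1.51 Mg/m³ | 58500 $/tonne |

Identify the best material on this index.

Normalizing units and computing the index:
  material W: σ_y = 289.0 MPa, ρ = 3900 kg/m³, cost = 26.46 $/kg
  material L: σ_y = 214.0 MPa, ρ = 7850 kg/m³, cost = 5.100 $/kg
  material U: σ_y = 1190 MPa, ρ = 8417 kg/m³, cost = 47.00 $/kg
  material H: σ_y = 484.7 MPa, ρ = 3176 kg/m³, cost = 54.00 $/kg
  material V: σ_y = 245.0 MPa, ρ = 7881 kg/m³, cost = 0.9000 $/kg
  material Q: σ_y = 885.0 MPa, ρ = 1510 kg/m³, cost = 58.50 $/kg
  material V: M = 34.5 kN·m per $
  material Q: M = 10.0 kN·m per $
  material L: M = 5.35 kN·m per $
  material U: M = 3.01 kN·m per $
  material H: M = 2.83 kN·m per $
  material W: M = 2.80 kN·m per $
Material V has the largest M.

material V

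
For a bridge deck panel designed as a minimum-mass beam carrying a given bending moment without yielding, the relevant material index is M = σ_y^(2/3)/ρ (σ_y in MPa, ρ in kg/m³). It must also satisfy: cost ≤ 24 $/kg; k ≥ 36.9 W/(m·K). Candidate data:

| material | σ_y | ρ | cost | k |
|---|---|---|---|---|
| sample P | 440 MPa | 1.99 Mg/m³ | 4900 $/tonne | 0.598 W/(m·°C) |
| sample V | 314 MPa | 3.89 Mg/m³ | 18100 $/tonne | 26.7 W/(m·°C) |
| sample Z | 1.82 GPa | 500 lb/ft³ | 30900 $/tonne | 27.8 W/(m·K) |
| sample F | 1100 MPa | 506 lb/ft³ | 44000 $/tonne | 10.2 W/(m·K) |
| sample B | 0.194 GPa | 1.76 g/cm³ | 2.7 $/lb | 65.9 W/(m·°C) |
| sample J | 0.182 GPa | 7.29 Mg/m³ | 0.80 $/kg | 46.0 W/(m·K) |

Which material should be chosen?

sample B

Screen on constraints: cost ≤ 24 $/kg; k ≥ 36.9 W/(m·K). Survivors: sample B, sample J.
Convert each candidate to consistent units, then evaluate M:
  sample B: σ_y = 194.0 MPa, ρ = 1760 kg/m³
  sample J: σ_y = 182.0 MPa, ρ = 7290 kg/m³
  sample B: M = 19.0×10⁻³
  sample J: M = 4.41×10⁻³
The maximum is for sample B.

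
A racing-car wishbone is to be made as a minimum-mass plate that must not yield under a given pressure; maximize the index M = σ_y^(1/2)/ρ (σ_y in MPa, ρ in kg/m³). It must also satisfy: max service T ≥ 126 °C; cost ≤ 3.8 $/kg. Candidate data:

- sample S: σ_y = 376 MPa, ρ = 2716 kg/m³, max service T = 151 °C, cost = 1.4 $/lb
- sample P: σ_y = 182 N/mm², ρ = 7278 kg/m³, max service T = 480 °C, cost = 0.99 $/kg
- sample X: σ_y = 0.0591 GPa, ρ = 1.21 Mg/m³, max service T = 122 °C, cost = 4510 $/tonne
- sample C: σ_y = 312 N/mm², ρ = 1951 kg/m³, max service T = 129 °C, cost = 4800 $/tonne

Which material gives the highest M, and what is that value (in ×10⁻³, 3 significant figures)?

sample S, M = 7.14×10⁻³

Screen on constraints: max service T ≥ 126 °C; cost ≤ 3.8 $/kg. Survivors: sample S, sample P.
Convert each candidate to consistent units, then evaluate M:
  sample S: σ_y = 376.0 MPa, ρ = 2716 kg/m³
  sample P: σ_y = 182.0 MPa, ρ = 7278 kg/m³
  sample S: M = 7.14×10⁻³
  sample P: M = 1.85×10⁻³
Sample S has the largest M.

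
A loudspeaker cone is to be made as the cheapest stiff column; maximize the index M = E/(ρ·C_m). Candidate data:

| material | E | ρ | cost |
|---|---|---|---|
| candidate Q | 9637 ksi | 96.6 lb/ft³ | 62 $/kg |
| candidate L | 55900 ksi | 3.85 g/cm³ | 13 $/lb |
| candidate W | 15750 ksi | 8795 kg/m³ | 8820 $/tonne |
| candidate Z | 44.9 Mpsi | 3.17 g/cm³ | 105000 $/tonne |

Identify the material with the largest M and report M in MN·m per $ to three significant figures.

Convert each candidate to consistent units, then evaluate M:
  candidate Q: E = 66.44 GPa, ρ = 1547 kg/m³, cost = 62.00 $/kg
  candidate L: E = 385.4 GPa, ρ = 3850 kg/m³, cost = 28.66 $/kg
  candidate W: E = 108.6 GPa, ρ = 8795 kg/m³, cost = 8.820 $/kg
  candidate Z: E = 309.6 GPa, ρ = 3170 kg/m³, cost = 105.0 $/kg
  candidate L: M = 3.49 MN·m per $
  candidate W: M = 1.40 MN·m per $
  candidate Z: M = 0.930 MN·m per $
  candidate Q: M = 0.693 MN·m per $
The maximum is for candidate L.

candidate L, M = 3.49 MN·m per $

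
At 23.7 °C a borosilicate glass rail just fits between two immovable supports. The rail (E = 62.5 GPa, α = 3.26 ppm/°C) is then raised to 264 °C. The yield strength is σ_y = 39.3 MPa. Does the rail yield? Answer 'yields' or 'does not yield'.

ΔT = 240.3 K. Constrained thermal stress σ = E·α·ΔT = 62.50×10³ MPa × 3.26×10⁻⁶ × 240.3 = 49.0 MPa (compressive).
Compare to σ_y = 39.3 MPa: σ ≥ σ_y, so it yields.

yields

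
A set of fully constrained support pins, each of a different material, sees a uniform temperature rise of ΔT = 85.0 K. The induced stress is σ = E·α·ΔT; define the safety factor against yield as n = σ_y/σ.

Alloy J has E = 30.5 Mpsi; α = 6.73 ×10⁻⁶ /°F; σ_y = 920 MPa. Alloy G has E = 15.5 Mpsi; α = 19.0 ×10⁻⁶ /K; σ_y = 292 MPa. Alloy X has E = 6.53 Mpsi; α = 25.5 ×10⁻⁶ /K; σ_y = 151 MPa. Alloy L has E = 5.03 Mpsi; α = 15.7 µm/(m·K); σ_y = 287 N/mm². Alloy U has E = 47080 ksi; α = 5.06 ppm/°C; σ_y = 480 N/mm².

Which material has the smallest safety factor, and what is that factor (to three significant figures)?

alloy X, n = 1.55

Converting E to GPa, α to ×10⁻⁶/K, σ_y to MPa, then σ and n for each:
  alloy J: E = 210.3, α = 12.1, σ_y = 920.0 → σ = 217 MPa, n = 4.25
  alloy G: E = 106.9, α = 19.0, σ_y = 292.0 → σ = 173 MPa, n = 1.69
  alloy X: E = 45.02, α = 25.5, σ_y = 151.0 → σ = 97.6 MPa, n = 1.55
  alloy L: E = 34.68, α = 15.7, σ_y = 287.0 → σ = 46.3 MPa, n = 6.20
  alloy U: E = 324.6, α = 5.06, σ_y = 480.0 → σ = 140 MPa, n = 3.44
The minimum is alloy X at n = 1.55.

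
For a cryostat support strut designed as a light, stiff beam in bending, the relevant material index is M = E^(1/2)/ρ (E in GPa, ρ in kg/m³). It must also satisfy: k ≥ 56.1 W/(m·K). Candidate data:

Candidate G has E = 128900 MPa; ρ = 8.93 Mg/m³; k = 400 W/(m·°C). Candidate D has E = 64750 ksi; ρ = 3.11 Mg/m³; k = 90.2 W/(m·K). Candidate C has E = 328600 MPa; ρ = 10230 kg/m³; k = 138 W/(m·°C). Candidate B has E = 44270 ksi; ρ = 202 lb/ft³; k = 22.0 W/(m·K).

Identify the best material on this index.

Screen on constraints: k ≥ 56.1 W/(m·K). Survivors: candidate G, candidate D, candidate C.
In SI units:
  candidate G: E = 128.9 GPa, ρ = 8930 kg/m³
  candidate D: E = 446.4 GPa, ρ = 3110 kg/m³
  candidate C: E = 328.6 GPa, ρ = 10230 kg/m³
  candidate D: M = 6.79×10⁻³
  candidate C: M = 1.77×10⁻³
  candidate G: M = 1.27×10⁻³
Candidate D ranks first.

candidate D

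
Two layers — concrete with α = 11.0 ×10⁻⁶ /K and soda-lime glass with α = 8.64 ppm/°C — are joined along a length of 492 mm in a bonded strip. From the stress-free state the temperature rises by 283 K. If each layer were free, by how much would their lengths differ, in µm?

Δα = |11.0 − 8.64|×10⁻⁶/K = 2.36×10⁻⁶/K.
ΔL_mismatch = Δα·L·ΔT = 2.36×10⁻⁶ × 492.0 mm × 283.0 K = 329 µm.

329 µm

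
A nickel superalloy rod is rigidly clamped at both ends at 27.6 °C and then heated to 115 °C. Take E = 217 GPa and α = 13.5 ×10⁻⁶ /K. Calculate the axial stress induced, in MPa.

ΔT = 87.40 K. Constrained thermal stress σ = E·α·ΔT = 217.0×10³ MPa × 13.5×10⁻⁶ × 87.40 = 256 MPa (compressive).

256 MPa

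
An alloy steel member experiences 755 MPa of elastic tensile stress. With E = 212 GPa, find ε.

3.56×10⁻³

ε = σ/E = 755 / 212000 = 3.56×10⁻³.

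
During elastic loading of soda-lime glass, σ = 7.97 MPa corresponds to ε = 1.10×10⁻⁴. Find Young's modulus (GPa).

E = σ/ε = 7.97 MPa / 1.10×10⁻⁴ = 72450 MPa = 72.5 GPa.

72.5 GPa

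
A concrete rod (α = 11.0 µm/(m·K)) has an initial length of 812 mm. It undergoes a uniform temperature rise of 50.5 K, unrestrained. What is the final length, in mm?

812.45 mm

ΔL = α·L₀·ΔT = 11.0×10⁻⁶ × 812 mm × 50.50 K = 0.451 mm.
L = L₀ + ΔL = 812 + 0.451 = 812.45 mm.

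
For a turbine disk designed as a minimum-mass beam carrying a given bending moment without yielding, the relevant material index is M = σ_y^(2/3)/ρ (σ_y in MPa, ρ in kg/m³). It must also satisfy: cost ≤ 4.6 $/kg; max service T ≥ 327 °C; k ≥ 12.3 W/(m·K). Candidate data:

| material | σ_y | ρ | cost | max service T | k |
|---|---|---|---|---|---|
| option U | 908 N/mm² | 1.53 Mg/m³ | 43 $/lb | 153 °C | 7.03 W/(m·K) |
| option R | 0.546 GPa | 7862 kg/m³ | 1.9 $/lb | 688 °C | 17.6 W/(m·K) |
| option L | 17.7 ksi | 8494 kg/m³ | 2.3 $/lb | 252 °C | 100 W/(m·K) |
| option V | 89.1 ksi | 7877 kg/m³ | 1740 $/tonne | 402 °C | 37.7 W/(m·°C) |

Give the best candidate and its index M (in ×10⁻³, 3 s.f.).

Screen on constraints: cost ≤ 4.6 $/kg; max service T ≥ 327 °C; k ≥ 12.3 W/(m·K). Survivors: option R, option V.
After converting to SI:
  option R: σ_y = 546.0 MPa, ρ = 7862 kg/m³
  option V: σ_y = 614.3 MPa, ρ = 7877 kg/m³
  option V: M = 9.17×10⁻³
  option R: M = 8.50×10⁻³
The maximum is for option V.

option V, M = 9.17×10⁻³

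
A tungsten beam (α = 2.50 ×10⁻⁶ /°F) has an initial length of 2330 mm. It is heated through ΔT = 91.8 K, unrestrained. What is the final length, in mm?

Convert α: 2.50×10⁻⁶/°F × (9/5) = 4.50×10⁻⁶/K.
ΔL = α·L₀·ΔT = 4.50×10⁻⁶ × 2330 mm × 91.80 K = 0.963 mm.
L = L₀ + ΔL = 2330 + 0.963 = 2331.0 mm.

2331.0 mm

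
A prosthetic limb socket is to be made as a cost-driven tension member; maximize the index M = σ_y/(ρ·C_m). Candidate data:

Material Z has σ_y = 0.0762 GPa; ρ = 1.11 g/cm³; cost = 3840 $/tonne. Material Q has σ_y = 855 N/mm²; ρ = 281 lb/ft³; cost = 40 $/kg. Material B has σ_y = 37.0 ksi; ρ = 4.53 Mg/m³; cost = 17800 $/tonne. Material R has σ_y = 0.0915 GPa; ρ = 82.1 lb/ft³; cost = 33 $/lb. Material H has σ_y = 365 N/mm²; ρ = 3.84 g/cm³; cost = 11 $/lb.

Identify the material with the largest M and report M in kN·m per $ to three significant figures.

Convert each candidate to consistent units, then evaluate M:
  material Z: σ_y = 76.20 MPa, ρ = 1110 kg/m³, cost = 3.840 $/kg
  material Q: σ_y = 855.0 MPa, ρ = 4501 kg/m³, cost = 40.00 $/kg
  material B: σ_y = 255.1 MPa, ρ = 4530 kg/m³, cost = 17.80 $/kg
  material R: σ_y = 91.50 MPa, ρ = 1315 kg/m³, cost = 72.75 $/kg
  material H: σ_y = 365.0 MPa, ρ = 3840 kg/m³, cost = 24.25 $/kg
  material Z: M = 17.9 kN·m per $
  material Q: M = 4.75 kN·m per $
  material H: M = 3.92 kN·m per $
  material B: M = 3.16 kN·m per $
  material R: M = 0.956 kN·m per $
Material Z ranks first.

material Z, M = 17.9 kN·m per $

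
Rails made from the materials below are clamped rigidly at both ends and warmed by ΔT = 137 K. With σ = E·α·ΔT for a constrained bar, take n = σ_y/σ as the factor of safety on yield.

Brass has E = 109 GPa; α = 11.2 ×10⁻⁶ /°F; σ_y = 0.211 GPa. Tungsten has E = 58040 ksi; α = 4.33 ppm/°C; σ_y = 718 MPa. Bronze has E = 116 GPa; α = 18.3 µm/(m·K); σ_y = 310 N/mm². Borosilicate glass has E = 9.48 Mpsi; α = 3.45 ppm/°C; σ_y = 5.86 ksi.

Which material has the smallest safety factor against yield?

brass

Per material, after unit conversion:
  brass: E = 109.0, α = 20.2, σ_y = 211.0 → σ = 301 MPa, n = 0.701
  tungsten: E = 400.2, α = 4.33, σ_y = 718.0 → σ = 237 MPa, n = 3.02
  bronze: E = 116.0, α = 18.3, σ_y = 310.0 → σ = 291 MPa, n = 1.07
  borosilicate glass: E = 65.36, α = 3.45, σ_y = 40.40 → σ = 30.9 MPa, n = 1.31
Brass has the lowest safety factor, n = 0.701.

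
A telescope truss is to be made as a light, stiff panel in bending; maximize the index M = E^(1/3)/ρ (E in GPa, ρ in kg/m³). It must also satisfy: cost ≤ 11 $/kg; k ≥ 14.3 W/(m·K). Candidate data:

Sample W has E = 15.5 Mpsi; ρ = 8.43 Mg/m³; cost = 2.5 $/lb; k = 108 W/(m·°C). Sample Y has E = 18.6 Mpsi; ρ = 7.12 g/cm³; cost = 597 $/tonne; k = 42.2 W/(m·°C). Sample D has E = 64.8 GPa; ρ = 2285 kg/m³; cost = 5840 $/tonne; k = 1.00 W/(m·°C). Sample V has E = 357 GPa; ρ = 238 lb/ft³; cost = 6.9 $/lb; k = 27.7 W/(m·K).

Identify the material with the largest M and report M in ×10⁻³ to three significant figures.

sample Y, M = 0.708×10⁻³

Screen on constraints: cost ≤ 11 $/kg; k ≥ 14.3 W/(m·K). Survivors: sample W, sample Y.
After converting to SI:
  sample W: E = 106.9 GPa, ρ = 8430 kg/m³
  sample Y: E = 128.2 GPa, ρ = 7120 kg/m³
  sample Y: M = 0.708×10⁻³
  sample W: M = 0.563×10⁻³
Sample Y ranks first.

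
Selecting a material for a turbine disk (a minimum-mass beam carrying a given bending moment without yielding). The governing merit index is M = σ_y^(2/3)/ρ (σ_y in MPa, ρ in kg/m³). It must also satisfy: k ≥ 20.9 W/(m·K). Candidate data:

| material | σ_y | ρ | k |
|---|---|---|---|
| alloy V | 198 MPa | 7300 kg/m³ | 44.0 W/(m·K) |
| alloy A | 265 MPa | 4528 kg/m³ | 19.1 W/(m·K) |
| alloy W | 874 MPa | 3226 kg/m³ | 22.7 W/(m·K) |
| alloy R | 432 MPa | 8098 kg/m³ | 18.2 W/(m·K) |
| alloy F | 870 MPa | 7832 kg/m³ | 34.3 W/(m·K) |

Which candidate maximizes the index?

alloy W

Screen on constraints: k ≥ 20.9 W/(m·K). Survivors: alloy V, alloy W, alloy F.
Per-candidate index values:
  alloy W: M = 28.3×10⁻³
  alloy F: M = 11.6×10⁻³
  alloy V: M = 4.65×10⁻³
Highest index: alloy W.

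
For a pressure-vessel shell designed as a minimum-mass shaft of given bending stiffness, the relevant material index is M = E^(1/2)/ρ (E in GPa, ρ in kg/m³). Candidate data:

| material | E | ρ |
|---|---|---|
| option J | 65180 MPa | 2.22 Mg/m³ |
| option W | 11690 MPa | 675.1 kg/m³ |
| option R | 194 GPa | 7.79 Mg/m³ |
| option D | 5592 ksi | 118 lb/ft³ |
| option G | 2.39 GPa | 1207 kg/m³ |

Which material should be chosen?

option W

After converting to SI:
  option J: E = 65.18 GPa, ρ = 2220 kg/m³
  option W: E = 11.69 GPa, ρ = 675.1 kg/m³
  option R: E = 194.0 GPa, ρ = 7790 kg/m³
  option D: E = 38.56 GPa, ρ = 1890 kg/m³
  option G: E = 2.390 GPa, ρ = 1207 kg/m³
  option W: M = 5.06×10⁻³
  option J: M = 3.64×10⁻³
  option D: M = 3.29×10⁻³
  option R: M = 1.79×10⁻³
  option G: M = 1.28×10⁻³
Option W ranks first.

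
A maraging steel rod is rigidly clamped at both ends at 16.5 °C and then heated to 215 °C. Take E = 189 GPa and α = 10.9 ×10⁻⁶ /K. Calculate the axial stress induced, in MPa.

ΔT = 198.5 K. Constrained thermal stress σ = E·α·ΔT = 189.0×10³ MPa × 10.9×10⁻⁶ × 198.5 = 409 MPa (compressive).

409 MPa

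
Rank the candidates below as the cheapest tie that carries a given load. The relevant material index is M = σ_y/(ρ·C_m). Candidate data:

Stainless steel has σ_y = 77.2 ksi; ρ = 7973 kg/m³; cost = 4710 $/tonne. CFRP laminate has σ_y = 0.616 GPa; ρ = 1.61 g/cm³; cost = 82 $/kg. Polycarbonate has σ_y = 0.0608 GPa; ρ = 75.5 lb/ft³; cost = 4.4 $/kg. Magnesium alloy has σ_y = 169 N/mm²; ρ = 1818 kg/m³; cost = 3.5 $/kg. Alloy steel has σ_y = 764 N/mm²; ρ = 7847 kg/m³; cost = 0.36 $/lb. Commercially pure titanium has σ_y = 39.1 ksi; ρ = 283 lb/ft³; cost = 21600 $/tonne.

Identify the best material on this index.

alloy steel

Normalizing units and computing the index:
  stainless steel: σ_y = 532.3 MPa, ρ = 7973 kg/m³, cost = 4.710 $/kg
  CFRP laminate: σ_y = 616.0 MPa, ρ = 1610 kg/m³, cost = 82.00 $/kg
  polycarbonate: σ_y = 60.80 MPa, ρ = 1209 kg/m³, cost = 4.400 $/kg
  magnesium alloy: σ_y = 169.0 MPa, ρ = 1818 kg/m³, cost = 3.500 $/kg
  alloy steel: σ_y = 764.0 MPa, ρ = 7847 kg/m³, cost = 0.7937 $/kg
  commercially pure titanium: σ_y = 269.6 MPa, ρ = 4533 kg/m³, cost = 21.60 $/kg
  alloy steel: M = 123 kN·m per $
  magnesium alloy: M = 26.6 kN·m per $
  stainless steel: M = 14.2 kN·m per $
  polycarbonate: M = 11.4 kN·m per $
  CFRP laminate: M = 4.67 kN·m per $
  commercially pure titanium: M = 2.75 kN·m per $
The maximum is for alloy steel.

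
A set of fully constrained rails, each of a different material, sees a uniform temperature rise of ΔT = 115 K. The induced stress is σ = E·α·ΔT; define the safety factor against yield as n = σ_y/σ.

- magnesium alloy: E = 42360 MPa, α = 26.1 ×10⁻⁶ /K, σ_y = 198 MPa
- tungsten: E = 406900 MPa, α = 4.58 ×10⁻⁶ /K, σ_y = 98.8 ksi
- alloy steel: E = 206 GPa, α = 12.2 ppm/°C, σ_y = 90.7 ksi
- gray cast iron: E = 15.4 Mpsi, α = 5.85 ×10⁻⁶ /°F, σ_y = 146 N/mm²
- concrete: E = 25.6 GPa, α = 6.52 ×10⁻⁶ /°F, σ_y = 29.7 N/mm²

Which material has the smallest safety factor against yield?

concrete

In consistent units (E in GPa, α in ×10⁻⁶/K, σ_y in MPa):
  magnesium alloy: E = 42.36, α = 26.1, σ_y = 198.0 → σ = 127 MPa, n = 1.56
  tungsten: E = 406.9, α = 4.58, σ_y = 681.2 → σ = 214 MPa, n = 3.18
  alloy steel: E = 206.0, α = 12.2, σ_y = 625.4 → σ = 289 MPa, n = 2.16
  gray cast iron: E = 106.2, α = 10.5, σ_y = 146.0 → σ = 129 MPa, n = 1.14
  concrete: E = 25.60, α = 11.7, σ_y = 29.70 → σ = 34.6 MPa, n = 0.860
Concrete has the lowest safety factor, n = 0.860.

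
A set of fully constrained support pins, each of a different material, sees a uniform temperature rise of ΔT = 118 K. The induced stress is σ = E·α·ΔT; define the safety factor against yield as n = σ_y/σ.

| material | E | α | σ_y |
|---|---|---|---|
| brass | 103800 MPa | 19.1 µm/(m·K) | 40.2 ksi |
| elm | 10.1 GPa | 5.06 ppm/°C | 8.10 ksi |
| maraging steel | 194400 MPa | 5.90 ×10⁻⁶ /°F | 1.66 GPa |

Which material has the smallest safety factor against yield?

brass

With everything in SI (GPa, ×10⁻⁶/K, MPa):
  brass: E = 103.8, α = 19.1, σ_y = 277.2 → σ = 234 MPa, n = 1.18
  elm: E = 10.10, α = 5.06, σ_y = 55.85 → σ = 6.03 MPa, n = 9.26
  maraging steel: E = 194.4, α = 10.6, σ_y = 1660 → σ = 244 MPa, n = 6.81
The minimum is brass at n = 1.18.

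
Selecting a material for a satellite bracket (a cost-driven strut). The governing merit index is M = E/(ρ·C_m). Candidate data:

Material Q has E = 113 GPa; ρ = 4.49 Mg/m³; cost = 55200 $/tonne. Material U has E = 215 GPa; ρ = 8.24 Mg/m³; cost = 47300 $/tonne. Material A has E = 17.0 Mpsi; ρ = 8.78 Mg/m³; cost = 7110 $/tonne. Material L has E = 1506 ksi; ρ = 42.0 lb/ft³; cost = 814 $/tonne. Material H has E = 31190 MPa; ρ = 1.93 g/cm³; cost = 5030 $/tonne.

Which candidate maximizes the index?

material L

Convert each candidate to consistent units, then evaluate M:
  material Q: E = 113.0 GPa, ρ = 4490 kg/m³, cost = 55.20 $/kg
  material U: E = 215.0 GPa, ρ = 8240 kg/m³, cost = 47.30 $/kg
  material A: E = 117.2 GPa, ρ = 8780 kg/m³, cost = 7.110 $/kg
  material L: E = 10.38 GPa, ρ = 672.8 kg/m³, cost = 0.8140 $/kg
  material H: E = 31.19 GPa, ρ = 1930 kg/m³, cost = 5.030 $/kg
  material L: M = 19.0 MN·m per $
  material H: M = 3.21 MN·m per $
  material A: M = 1.88 MN·m per $
  material U: M = 0.552 MN·m per $
  material Q: M = 0.456 MN·m per $
Material L has the largest M.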